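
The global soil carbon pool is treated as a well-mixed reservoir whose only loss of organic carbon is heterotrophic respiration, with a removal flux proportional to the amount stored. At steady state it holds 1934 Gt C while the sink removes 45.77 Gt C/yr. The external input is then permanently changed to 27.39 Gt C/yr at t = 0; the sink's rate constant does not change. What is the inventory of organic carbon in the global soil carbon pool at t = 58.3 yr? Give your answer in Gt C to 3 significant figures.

1350 Gt C

τ = M₀/F₀ = 1934/45.77 = 42.25 yr; rate constant k = 1/τ.
New steady state M_∞ = F₁/k = F₁·τ = 27.39 × 42.25 = 1157.4 Gt C.
M(t) = M_∞ + (M₀ − M_∞)·e^(−t/τ); t/τ = 58.3/42.25 = 1.380, so e^(−t/τ) = 0.2516.
M(t) = 1157.4 + 776.6 × 0.2516 = 1352.8 Gt C.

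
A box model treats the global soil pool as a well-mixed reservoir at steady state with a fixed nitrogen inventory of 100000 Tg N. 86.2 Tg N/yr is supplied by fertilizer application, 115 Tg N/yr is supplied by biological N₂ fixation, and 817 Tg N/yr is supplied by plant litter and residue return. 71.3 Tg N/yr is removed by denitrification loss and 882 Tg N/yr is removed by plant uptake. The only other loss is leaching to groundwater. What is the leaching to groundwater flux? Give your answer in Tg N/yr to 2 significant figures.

65 Tg N/yr

At steady state ΣF_in = ΣF_out.
ΣF_in = 86.2 + 115 + 817 = 1018.2 Tg N/yr.
Leaching to groundwater flux = ΣF_in − (71.3 + 882) = 1018.2 − 953.3 = 64.90 Tg N/yr.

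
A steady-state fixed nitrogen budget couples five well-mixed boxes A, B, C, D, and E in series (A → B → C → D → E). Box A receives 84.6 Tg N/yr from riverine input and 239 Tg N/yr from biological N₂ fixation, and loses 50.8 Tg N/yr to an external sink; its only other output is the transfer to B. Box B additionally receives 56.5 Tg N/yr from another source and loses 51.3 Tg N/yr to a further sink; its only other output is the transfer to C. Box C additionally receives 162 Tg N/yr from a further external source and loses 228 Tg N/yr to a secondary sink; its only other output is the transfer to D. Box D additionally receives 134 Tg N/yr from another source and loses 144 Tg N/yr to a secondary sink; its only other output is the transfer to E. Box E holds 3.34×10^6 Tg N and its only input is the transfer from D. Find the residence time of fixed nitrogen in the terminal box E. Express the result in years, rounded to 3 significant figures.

16500 yr

Box A: F(A→B) = (84.6 + 239) − 50.8 = 272.80 Tg N/yr.
Box B: F(B→C) = (272.80 + 56.5) − 51.3 = 278.00 Tg N/yr.
Box C: F(C→D) = (278.00 + 162) − 228 = 212.00 Tg N/yr.
Box D: F(D→E) = (212.00 + 134) − 144 = 202.00 Tg N/yr.
Box E throughput = its input = 202.00 Tg N/yr; τ = 3.34×10^6 / 202.00 = 16530 yr.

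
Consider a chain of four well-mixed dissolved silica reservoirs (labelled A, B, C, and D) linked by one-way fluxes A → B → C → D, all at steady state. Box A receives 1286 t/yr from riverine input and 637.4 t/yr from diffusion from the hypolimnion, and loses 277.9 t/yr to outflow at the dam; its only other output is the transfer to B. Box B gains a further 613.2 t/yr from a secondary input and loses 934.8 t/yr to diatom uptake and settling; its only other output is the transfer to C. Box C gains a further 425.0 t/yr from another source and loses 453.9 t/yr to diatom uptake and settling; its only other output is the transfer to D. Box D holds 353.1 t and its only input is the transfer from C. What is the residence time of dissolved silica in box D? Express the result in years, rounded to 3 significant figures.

Box A: F(A→B) = (1286 + 637.4) − 277.9 = 1645.5 t/yr.
Box B: F(B→C) = (1645.5 + 613.2) − 934.8 = 1323.9 t/yr.
Box C: F(C→D) = (1323.9 + 425.0) − 453.9 = 1295.0 t/yr.
Box D throughput = its input = 1295.0 t/yr; τ = 353.1 / 1295.0 = 0.2727 yr.

0.273 yr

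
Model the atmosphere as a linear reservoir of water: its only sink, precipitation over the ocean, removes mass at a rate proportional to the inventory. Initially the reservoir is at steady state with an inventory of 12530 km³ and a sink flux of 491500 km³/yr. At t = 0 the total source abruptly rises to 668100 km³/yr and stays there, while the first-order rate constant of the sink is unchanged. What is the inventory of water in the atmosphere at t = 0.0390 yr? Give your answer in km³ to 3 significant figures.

Residence time τ = M₀/F₀ = 0.02549 yr. The eventual steady state is M_∞ = M₀·(F₁/F₀) = 12530 × 668100/491500 = 17032 km³.
The anomaly ΔM(t) = M(t) − M_∞ decays as ΔM₀·e^(−t/τ) with ΔM₀ = 12530 − 17032 = −4502 km³.
At t = 0.0390 yr, e^(−t/τ) = e^(−1.530) = 0.2166, so ΔM = −975.1 km³ and M = 17032 − 975.1 = 16057 km³.

16100 km³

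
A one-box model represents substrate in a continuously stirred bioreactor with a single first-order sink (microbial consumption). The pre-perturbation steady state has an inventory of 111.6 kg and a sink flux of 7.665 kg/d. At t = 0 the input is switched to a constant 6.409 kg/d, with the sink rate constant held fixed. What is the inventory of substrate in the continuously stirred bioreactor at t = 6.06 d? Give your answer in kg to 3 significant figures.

105 kg

Residence time τ = M₀/F₀ = 14.56 d. The eventual steady state is M_∞ = M₀·(F₁/F₀) = 111.6 × 6.409/7.665 = 93.313 kg.
The anomaly ΔM(t) = M(t) − M_∞ decays as ΔM₀·e^(−t/τ) with ΔM₀ = 111.6 − 93.313 = 18.29 kg.
At t = 6.06 d, e^(−t/τ) = e^(−0.4162) = 0.6595, so ΔM = 12.06 kg and M = 93.313 + 12.06 = 105.37 kg.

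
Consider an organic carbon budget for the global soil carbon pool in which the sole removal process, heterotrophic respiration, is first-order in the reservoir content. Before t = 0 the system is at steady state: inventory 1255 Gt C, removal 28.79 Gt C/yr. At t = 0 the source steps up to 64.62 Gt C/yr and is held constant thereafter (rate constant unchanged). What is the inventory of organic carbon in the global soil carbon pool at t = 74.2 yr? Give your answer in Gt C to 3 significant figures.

The sink rate constant is k = F₀/M₀ = 28.79/1255 = 0.02294 yr⁻¹.
Solving dM/dt = F₁ − kM with M(0) = M₀ gives M(t) = F₁/k + (M₀ − F₁/k)·e^(−kt).
F₁/k = 64.62/0.02294 = 2816.9 Gt C; kt = 0.02294 × 74.2 = 1.702, e^(−kt) = 0.1823.
M(74.2) = 2816.9 + (1255 − 2816.9) × 0.1823 = 2816.9 − 284.7 = 2532.2 Gt C.

2530 Gt C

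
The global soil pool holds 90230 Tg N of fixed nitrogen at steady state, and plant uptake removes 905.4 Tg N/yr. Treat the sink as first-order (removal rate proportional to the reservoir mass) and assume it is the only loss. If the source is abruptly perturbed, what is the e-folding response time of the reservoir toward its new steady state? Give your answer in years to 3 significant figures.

99.7 yr

For a linear reservoir the response time equals the residence time τ = M/F.
τ = 90230 / 905.4 = 99.66 yr.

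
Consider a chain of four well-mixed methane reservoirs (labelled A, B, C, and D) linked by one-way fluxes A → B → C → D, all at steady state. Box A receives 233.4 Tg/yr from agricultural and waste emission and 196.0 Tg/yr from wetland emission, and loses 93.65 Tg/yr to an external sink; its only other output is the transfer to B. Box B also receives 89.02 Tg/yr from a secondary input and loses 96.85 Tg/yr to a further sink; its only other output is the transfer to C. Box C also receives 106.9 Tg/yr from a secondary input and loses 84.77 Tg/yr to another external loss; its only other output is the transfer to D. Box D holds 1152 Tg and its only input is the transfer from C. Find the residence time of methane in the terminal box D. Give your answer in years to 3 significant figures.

3.29 yr

Box A: F(A→B) = (233.4 + 196.0) − 93.65 = 335.75 Tg/yr.
Box B: F(B→C) = (335.75 + 89.02) − 96.85 = 327.92 Tg/yr.
Box C: F(C→D) = (327.92 + 106.9) − 84.77 = 350.05 Tg/yr.
Box D throughput = its input = 350.05 Tg/yr; τ = 1152 / 350.05 = 3.291 yr.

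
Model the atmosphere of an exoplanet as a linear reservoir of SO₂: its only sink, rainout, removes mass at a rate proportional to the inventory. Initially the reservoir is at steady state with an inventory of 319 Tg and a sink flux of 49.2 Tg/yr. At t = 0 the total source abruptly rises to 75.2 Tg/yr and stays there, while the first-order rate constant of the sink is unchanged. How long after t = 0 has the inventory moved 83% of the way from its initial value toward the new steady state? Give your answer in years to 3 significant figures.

11.5 yr

τ = M₀/F₀ = 319/49.2 = 6.484 yr.
The remaining gap fraction is e^(−t/τ); 83% covered ⇒ e^(−t/τ) = 0.170.
t = −τ ln(0.170) = 6.484 × 1.772 = 11.49 yr.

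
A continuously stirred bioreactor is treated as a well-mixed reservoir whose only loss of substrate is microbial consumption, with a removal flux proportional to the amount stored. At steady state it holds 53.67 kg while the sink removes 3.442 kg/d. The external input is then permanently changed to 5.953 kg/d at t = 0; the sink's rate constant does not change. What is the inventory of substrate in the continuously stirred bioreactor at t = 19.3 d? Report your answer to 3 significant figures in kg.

81.5 kg

Residence time τ = M₀/F₀ = 15.59 d. The eventual steady state is M_∞ = M₀·(F₁/F₀) = 53.67 × 5.953/3.442 = 92.823 kg.
The anomaly ΔM(t) = M(t) − M_∞ decays as ΔM₀·e^(−t/τ) with ΔM₀ = 53.67 − 92.823 = −39.15 kg.
At t = 19.3 d, e^(−t/τ) = e^(−1.238) = 0.2900, so ΔM = −11.36 kg and M = 92.823 − 11.36 = 81.467 kg.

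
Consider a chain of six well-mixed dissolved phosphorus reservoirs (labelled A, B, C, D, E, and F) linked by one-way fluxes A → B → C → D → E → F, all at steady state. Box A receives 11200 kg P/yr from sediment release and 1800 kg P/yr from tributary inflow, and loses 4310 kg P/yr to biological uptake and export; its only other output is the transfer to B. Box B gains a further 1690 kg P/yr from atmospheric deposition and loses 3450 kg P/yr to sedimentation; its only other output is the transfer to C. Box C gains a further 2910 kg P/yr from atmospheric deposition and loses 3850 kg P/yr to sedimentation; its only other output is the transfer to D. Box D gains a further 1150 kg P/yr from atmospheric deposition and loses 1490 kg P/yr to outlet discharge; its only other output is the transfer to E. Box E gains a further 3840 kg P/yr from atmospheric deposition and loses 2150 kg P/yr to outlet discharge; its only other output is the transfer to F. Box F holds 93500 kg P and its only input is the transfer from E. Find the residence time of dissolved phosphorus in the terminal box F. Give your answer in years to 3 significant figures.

Box A: F(A→B) = (11200 + 1800) − 4310 = 8690.0 kg P/yr.
Box B: F(B→C) = (8690.0 + 1690) − 3450 = 6930.0 kg P/yr.
Box C: F(C→D) = (6930.0 + 2910) − 3850 = 5990.0 kg P/yr.
Box D: F(D→E) = (5990.0 + 1150) − 1490 = 5650.0 kg P/yr.
Box E: F(E→F) = (5650.0 + 3840) − 2150 = 7340.0 kg P/yr.
Box F throughput = its input = 7340.0 kg P/yr; τ = 93500 / 7340.0 = 12.74 yr.

12.7 yr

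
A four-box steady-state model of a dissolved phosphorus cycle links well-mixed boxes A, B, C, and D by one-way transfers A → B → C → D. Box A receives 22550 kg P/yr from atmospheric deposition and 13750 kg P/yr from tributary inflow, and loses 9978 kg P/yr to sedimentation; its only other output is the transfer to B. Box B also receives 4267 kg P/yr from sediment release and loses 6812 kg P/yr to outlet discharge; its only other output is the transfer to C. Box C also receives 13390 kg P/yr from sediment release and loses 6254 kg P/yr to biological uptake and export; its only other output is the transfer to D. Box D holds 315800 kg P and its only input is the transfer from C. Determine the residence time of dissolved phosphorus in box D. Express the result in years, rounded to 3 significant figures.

Box A: F(A→B) = (22550 + 13750) − 9978 = 26322 kg P/yr.
Box B: F(B→C) = (26322 + 4267) − 6812 = 23777 kg P/yr.
Box C: F(C→D) = (23777 + 13390) − 6254 = 30913 kg P/yr.
Box D throughput = its input = 30913 kg P/yr; τ = 315800 / 30913 = 10.22 yr.

10.2 yr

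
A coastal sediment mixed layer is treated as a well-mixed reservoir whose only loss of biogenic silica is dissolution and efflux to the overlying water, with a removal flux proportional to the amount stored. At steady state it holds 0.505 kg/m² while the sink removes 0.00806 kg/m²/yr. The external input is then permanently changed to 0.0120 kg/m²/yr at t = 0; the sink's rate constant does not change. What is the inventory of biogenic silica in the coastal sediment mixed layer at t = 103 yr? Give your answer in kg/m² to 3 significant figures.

τ = M₀/F₀ = 0.505/0.00806 = 62.66 yr; rate constant k = 1/τ.
New steady state M_∞ = F₁/k = F₁·τ = 0.0120 × 62.66 = 0.75186 kg/m².
M(t) = M_∞ + (M₀ − M_∞)·e^(−t/τ); t/τ = 103/62.66 = 1.644, so e^(−t/τ) = 0.1932.
M(t) = 0.75186 − 0.2469 × 0.1932 = 0.70416 kg/m².

0.704 kg/m²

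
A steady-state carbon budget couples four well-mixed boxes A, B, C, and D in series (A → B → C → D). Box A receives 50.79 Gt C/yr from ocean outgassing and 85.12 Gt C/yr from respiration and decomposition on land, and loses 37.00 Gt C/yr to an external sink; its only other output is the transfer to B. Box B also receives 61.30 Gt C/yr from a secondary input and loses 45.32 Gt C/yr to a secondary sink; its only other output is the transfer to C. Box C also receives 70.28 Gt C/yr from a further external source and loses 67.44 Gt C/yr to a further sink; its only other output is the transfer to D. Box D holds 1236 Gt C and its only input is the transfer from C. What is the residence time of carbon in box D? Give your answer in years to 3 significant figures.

Box A: F(A→B) = (50.79 + 85.12) − 37.00 = 98.910 Gt C/yr.
Box B: F(B→C) = (98.910 + 61.30) − 45.32 = 114.89 Gt C/yr.
Box C: F(C→D) = (114.89 + 70.28) − 67.44 = 117.73 Gt C/yr.
Box D throughput = its input = 117.73 Gt C/yr; τ = 1236 / 117.73 = 10.50 yr.

10.5 yr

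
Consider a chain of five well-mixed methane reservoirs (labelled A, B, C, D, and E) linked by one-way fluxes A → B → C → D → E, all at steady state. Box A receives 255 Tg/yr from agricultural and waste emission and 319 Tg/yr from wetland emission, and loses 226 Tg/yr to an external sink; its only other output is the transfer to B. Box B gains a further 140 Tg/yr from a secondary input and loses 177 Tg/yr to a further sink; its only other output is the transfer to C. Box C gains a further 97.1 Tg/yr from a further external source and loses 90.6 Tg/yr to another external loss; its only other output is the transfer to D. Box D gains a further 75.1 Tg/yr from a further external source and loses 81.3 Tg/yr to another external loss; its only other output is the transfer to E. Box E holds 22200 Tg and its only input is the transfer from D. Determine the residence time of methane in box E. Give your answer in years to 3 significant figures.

Box A: F(A→B) = (255 + 319) − 226 = 348.00 Tg/yr.
Box B: F(B→C) = (348.00 + 140) − 177 = 311.00 Tg/yr.
Box C: F(C→D) = (311.00 + 97.1) − 90.6 = 317.50 Tg/yr.
Box D: F(D→E) = (317.50 + 75.1) − 81.3 = 311.30 Tg/yr.
Box E throughput = its input = 311.30 Tg/yr; τ = 22200 / 311.30 = 71.31 yr.

71.3 yr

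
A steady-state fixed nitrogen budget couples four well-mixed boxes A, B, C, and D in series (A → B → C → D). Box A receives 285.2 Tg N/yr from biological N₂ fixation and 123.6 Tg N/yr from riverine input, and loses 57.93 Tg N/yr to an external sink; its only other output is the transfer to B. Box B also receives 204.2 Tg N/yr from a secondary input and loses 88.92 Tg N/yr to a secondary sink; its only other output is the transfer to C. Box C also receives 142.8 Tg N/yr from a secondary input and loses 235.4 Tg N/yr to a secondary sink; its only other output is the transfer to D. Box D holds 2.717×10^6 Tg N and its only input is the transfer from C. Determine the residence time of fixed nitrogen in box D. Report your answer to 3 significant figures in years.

Box A: F(A→B) = (285.2 + 123.6) − 57.93 = 350.87 Tg N/yr.
Box B: F(B→C) = (350.87 + 204.2) − 88.92 = 466.15 Tg N/yr.
Box C: F(C→D) = (466.15 + 142.8) − 235.4 = 373.55 Tg N/yr.
Box D throughput = its input = 373.55 Tg N/yr; τ = 2.717×10^6 / 373.55 = 7273 yr.

7270 yr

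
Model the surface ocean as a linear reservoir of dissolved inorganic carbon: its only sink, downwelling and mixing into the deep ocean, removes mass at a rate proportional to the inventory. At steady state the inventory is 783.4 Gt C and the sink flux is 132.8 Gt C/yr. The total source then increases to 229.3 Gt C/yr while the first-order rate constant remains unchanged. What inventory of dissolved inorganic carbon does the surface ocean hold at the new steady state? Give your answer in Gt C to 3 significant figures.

Rate constant k = F/M = 132.8 / 783.4 = 0.1695 yr⁻¹.
At the new steady state, source = k·M_new ⇒ M_new = 229.3 / 0.1695 = 1353 Gt C.
(Equivalently M_new = M × F_new/F_old = 783.4 × 229.3/132.8.)

1350 Gt C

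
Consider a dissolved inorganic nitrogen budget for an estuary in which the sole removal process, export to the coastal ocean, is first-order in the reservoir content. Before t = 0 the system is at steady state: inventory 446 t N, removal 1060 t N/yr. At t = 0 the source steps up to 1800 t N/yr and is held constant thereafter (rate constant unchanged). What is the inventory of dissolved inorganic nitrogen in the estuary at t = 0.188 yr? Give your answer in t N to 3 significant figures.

τ = M₀/F₀ = 446/1060 = 0.4208 yr; rate constant k = 1/τ.
New steady state M_∞ = F₁/k = F₁·τ = 1800 × 0.4208 = 757.36 t N.
M(t) = M_∞ + (M₀ − M_∞)·e^(−t/τ); t/τ = 0.188/0.4208 = 0.4468, so e^(−t/τ) = 0.6397.
M(t) = 757.36 − 311.4 × 0.6397 = 558.19 t N.

558 t N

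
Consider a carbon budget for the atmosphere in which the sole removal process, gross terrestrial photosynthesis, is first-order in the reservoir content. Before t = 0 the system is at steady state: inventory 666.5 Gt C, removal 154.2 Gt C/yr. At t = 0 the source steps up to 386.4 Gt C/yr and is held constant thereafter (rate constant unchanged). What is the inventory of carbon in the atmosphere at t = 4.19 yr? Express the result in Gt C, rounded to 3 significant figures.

1290 Gt C

The sink rate constant is k = F₀/M₀ = 154.2/666.5 = 0.2314 yr⁻¹.
Solving dM/dt = F₁ − kM with M(0) = M₀ gives M(t) = F₁/k + (M₀ − F₁/k)·e^(−kt).
F₁/k = 386.4/0.2314 = 1670.1 Gt C; kt = 0.2314 × 4.19 = 0.9694, e^(−kt) = 0.3793.
M(4.19) = 1670.1 + (666.5 − 1670.1) × 0.3793 = 1670.1 − 380.7 = 1289.4 Gt C.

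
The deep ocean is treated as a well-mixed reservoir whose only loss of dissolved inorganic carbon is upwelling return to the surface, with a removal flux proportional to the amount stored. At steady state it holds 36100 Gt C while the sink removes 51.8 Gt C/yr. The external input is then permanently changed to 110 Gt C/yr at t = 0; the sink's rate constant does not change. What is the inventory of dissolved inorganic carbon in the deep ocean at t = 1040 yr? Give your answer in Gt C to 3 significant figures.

τ = M₀/F₀ = 36100/51.8 = 696.9 yr; rate constant k = 1/τ.
New steady state M_∞ = F₁/k = F₁·τ = 110 × 696.9 = 76660 Gt C.
M(t) = M_∞ + (M₀ − M_∞)·e^(−t/τ); t/τ = 1040/696.9 = 1.492, so e^(−t/τ) = 0.2249.
M(t) = 76660 − 40560 × 0.2249 = 67540 Gt C.

67500 Gt C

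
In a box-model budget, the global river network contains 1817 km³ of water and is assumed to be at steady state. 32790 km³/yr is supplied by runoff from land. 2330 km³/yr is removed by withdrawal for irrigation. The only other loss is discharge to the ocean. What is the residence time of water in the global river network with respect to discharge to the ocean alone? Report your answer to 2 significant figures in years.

0.060 yr

At steady state ΣF_in = ΣF_out.
ΣF_in = 32790 km³/yr.
Discharge to the ocean flux = ΣF_in − (2330) = 32790 − 2330 = 30460 km³/yr.
τ = M / F = 1817 / 30460 = 0.05965 yr.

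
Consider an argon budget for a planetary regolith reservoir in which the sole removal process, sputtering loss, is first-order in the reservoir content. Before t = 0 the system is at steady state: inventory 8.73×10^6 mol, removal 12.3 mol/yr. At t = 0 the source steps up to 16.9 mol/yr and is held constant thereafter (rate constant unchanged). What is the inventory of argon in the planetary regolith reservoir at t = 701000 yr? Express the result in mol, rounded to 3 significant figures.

τ = M₀/F₀ = 8.73×10^6/12.3 = 709800 yr; rate constant k = 1/τ.
New steady state M_∞ = F₁/k = F₁·τ = 16.9 × 709800 = 1.1995×10^7 mol.
M(t) = M_∞ + (M₀ − M_∞)·e^(−t/τ); t/τ = 701000/709800 = 0.9877, so e^(−t/τ) = 0.3724.
M(t) = 1.1995×10^7 − 3.265×10^6 × 0.3724 = 1.0779×10^7 mol.

1.08×10^7 mol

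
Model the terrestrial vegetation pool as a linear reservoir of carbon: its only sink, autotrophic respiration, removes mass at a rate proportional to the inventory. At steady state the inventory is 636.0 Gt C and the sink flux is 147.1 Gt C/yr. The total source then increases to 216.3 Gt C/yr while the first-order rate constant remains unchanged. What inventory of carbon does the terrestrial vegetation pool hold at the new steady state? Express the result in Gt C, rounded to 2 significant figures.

Rate constant k = F/M = 147.1 / 636.0 = 0.2313 yr⁻¹.
At the new steady state, source = k·M_new ⇒ M_new = 216.3 / 0.2313 = 935.2 Gt C.
(Equivalently M_new = M × F_new/F_old = 636.0 × 216.3/147.1.)

940 Gt C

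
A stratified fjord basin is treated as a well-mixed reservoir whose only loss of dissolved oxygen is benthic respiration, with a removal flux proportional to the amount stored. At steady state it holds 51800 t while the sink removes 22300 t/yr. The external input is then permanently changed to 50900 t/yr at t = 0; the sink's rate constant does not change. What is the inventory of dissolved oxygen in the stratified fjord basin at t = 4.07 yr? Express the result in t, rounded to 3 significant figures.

107000 t

Residence time τ = M₀/F₀ = 2.323 yr. The eventual steady state is M_∞ = M₀·(F₁/F₀) = 51800 × 50900/22300 = 118230 t.
The anomaly ΔM(t) = M(t) − M_∞ decays as ΔM₀·e^(−t/τ) with ΔM₀ = 51800 − 118230 = −66430 t.
At t = 4.07 yr, e^(−t/τ) = e^(−1.752) = 0.1734, so ΔM = −11520 t and M = 118230 − 11520 = 106710 t.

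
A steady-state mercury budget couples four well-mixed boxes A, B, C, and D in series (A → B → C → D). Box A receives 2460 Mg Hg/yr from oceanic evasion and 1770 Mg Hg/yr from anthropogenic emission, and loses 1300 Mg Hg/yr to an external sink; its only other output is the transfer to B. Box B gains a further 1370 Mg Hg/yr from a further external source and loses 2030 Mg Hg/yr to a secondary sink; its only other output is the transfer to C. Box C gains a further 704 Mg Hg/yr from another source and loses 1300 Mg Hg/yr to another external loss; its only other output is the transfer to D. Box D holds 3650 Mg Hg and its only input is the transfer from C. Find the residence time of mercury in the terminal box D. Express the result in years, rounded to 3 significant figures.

Box A: F(A→B) = (2460 + 1770) − 1300 = 2930.0 Mg Hg/yr.
Box B: F(B→C) = (2930.0 + 1370) − 2030 = 2270.0 Mg Hg/yr.
Box C: F(C→D) = (2270.0 + 704) − 1300 = 1674.0 Mg Hg/yr.
Box D throughput = its input = 1674.0 Mg Hg/yr; τ = 3650 / 1674.0 = 2.180 yr.

2.18 yr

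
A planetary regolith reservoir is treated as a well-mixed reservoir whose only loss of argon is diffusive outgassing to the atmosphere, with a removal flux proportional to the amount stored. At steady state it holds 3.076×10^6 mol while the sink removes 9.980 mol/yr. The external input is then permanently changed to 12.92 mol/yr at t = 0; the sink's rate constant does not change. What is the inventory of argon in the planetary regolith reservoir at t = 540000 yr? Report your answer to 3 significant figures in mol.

3.83×10^6 mol

The sink rate constant is k = F₀/M₀ = 9.980/3.076×10^6 = 3.244×10^-6 yr⁻¹.
Solving dM/dt = F₁ − kM with M(0) = M₀ gives M(t) = F₁/k + (M₀ − F₁/k)·e^(−kt).
F₁/k = 12.92/3.244×10^-6 = 3.9822×10^6 mol; kt = 3.244×10^-6 × 540000 = 1.752, e^(−kt) = 0.1734.
M(540000) = 3.9822×10^6 + (3.076×10^6 − 3.9822×10^6) × 0.1734 = 3.9822×10^6 − 157100 = 3.8250×10^6 mol.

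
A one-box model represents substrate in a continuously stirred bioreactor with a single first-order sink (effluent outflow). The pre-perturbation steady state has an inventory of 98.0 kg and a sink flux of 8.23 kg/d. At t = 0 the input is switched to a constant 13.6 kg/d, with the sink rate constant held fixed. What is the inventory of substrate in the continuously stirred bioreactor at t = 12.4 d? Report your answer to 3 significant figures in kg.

139 kg

Residence time τ = M₀/F₀ = 11.91 d. The eventual steady state is M_∞ = M₀·(F₁/F₀) = 98.0 × 13.6/8.23 = 161.94 kg.
The anomaly ΔM(t) = M(t) − M_∞ decays as ΔM₀·e^(−t/τ) with ΔM₀ = 98.0 − 161.94 = −63.94 kg.
At t = 12.4 d, e^(−t/τ) = e^(−1.041) = 0.3530, so ΔM = −22.57 kg and M = 161.94 − 22.57 = 139.37 kg.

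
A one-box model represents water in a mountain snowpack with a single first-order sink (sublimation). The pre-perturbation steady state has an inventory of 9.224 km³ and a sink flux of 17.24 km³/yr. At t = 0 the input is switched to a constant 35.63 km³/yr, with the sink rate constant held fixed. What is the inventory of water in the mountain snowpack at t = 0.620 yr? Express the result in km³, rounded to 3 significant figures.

The sink rate constant is k = F₀/M₀ = 17.24/9.224 = 1.869 yr⁻¹.
Solving dM/dt = F₁ − kM with M(0) = M₀ gives M(t) = F₁/k + (M₀ − F₁/k)·e^(−kt).
F₁/k = 35.63/1.869 = 19.063 km³; kt = 1.869 × 0.620 = 1.159, e^(−kt) = 0.3139.
M(0.620) = 19.063 + (9.224 − 19.063) × 0.3139 = 19.063 − 3.088 = 15.975 km³.

16.0 km³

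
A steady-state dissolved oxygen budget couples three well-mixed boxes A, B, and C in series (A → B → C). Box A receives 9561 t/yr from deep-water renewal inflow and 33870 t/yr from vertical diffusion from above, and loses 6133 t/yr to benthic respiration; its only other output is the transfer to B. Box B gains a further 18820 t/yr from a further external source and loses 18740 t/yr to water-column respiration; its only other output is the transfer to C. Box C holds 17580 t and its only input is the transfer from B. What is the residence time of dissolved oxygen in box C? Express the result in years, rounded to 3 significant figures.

Box A: F(A→B) = (9561 + 33870) − 6133 = 37298 t/yr.
Box B: F(B→C) = (37298 + 18820) − 18740 = 37378 t/yr.
Box C throughput = its input = 37378 t/yr; τ = 17580 / 37378 = 0.4703 yr.

0.470 yr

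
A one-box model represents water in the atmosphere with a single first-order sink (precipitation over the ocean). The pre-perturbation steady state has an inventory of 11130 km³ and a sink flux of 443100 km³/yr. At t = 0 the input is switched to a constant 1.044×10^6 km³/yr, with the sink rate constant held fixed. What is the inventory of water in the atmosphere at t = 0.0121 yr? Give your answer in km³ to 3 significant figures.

16900 km³

τ = M₀/F₀ = 11130/443100 = 0.02512 yr; rate constant k = 1/τ.
New steady state M_∞ = F₁/k = F₁·τ = 1.044×10^6 × 0.02512 = 26224 km³.
M(t) = M_∞ + (M₀ − M_∞)·e^(−t/τ); t/τ = 0.0121/0.02512 = 0.4817, so e^(−t/τ) = 0.6177.
M(t) = 26224 − 15090 × 0.6177 = 16900 km³.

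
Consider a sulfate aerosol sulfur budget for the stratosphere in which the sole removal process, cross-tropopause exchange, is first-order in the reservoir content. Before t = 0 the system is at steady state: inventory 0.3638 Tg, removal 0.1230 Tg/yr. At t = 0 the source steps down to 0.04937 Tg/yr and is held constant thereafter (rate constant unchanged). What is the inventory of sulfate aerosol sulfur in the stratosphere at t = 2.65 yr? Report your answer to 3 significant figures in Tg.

0.235 Tg

Residence time τ = M₀/F₀ = 2.958 yr. The eventual steady state is M_∞ = M₀·(F₁/F₀) = 0.3638 × 0.04937/0.1230 = 0.14602 Tg.
The anomaly ΔM(t) = M(t) − M_∞ decays as ΔM₀·e^(−t/τ) with ΔM₀ = 0.3638 − 0.14602 = 0.2178 Tg.
At t = 2.65 yr, e^(−t/τ) = e^(−0.8960) = 0.4082, so ΔM = 0.08890 Tg and M = 0.14602 + 0.08890 = 0.23492 Tg.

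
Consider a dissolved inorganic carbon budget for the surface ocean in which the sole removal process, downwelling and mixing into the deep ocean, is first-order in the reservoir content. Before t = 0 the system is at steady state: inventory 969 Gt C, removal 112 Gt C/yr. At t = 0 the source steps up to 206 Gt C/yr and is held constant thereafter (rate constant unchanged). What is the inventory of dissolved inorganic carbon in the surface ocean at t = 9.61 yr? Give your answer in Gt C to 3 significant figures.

Residence time τ = M₀/F₀ = 8.652 yr. The eventual steady state is M_∞ = M₀·(F₁/F₀) = 969 × 206/112 = 1782.3 Gt C.
The anomaly ΔM(t) = M(t) − M_∞ decays as ΔM₀·e^(−t/τ) with ΔM₀ = 969 − 1782.3 = −813.3 Gt C.
At t = 9.61 yr, e^(−t/τ) = e^(−1.111) = 0.3293, so ΔM = −267.8 Gt C and M = 1782.3 − 267.8 = 1514.4 Gt C.

1510 Gt C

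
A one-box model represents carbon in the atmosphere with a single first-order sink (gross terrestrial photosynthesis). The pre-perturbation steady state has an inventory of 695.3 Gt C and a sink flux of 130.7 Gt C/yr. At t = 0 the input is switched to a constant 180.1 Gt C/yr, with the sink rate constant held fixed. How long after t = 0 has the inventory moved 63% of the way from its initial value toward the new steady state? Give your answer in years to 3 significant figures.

τ = M₀/F₀ = 695.3/130.7 = 5.320 yr.
The remaining gap fraction is e^(−t/τ); 63% covered ⇒ e^(−t/τ) = 0.370.
t = −τ ln(0.370) = 5.320 × 0.9943 = 5.289 yr.

5.29 yr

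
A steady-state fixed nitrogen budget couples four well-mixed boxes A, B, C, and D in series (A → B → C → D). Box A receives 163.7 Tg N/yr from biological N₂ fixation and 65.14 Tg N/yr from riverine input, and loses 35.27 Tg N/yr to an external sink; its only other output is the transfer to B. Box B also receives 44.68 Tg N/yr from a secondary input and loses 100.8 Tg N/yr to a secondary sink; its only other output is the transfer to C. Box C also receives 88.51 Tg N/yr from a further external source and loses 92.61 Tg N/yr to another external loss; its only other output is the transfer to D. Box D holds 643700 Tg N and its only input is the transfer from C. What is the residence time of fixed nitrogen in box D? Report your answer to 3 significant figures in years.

4830 yr

Box A: F(A→B) = (163.7 + 65.14) − 35.27 = 193.57 Tg N/yr.
Box B: F(B→C) = (193.57 + 44.68) − 100.8 = 137.45 Tg N/yr.
Box C: F(C→D) = (137.45 + 88.51) − 92.61 = 133.35 Tg N/yr.
Box D throughput = its input = 133.35 Tg N/yr; τ = 643700 / 133.35 = 4827 yr.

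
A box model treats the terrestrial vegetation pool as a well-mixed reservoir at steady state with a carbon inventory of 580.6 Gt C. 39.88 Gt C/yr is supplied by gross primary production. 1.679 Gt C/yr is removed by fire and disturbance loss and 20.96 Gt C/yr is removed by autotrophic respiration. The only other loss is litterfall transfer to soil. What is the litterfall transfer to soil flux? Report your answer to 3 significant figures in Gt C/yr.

17.2 Gt C/yr

At steady state ΣF_in = ΣF_out.
ΣF_in = 39.880 Gt C/yr.
Litterfall transfer to soil flux = ΣF_in − (1.679 + 20.96) = 39.880 − 22.64 = 17.24 Gt C/yr.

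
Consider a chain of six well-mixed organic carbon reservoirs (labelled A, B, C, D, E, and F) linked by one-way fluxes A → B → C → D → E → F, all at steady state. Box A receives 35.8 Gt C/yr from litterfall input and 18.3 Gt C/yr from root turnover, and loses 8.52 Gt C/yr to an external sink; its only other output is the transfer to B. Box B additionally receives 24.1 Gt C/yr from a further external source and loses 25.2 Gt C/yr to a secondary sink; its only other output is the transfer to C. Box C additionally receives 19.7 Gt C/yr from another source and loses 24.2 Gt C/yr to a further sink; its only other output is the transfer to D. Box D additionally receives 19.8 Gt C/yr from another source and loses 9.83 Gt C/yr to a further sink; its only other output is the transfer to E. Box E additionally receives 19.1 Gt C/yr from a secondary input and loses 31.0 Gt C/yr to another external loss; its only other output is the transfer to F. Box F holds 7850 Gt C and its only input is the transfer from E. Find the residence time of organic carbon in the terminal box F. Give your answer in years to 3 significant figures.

Box A: F(A→B) = (35.8 + 18.3) − 8.52 = 45.580 Gt C/yr.
Box B: F(B→C) = (45.580 + 24.1) − 25.2 = 44.480 Gt C/yr.
Box C: F(C→D) = (44.480 + 19.7) − 24.2 = 39.980 Gt C/yr.
Box D: F(D→E) = (39.980 + 19.8) − 9.83 = 49.950 Gt C/yr.
Box E: F(E→F) = (49.950 + 19.1) − 31.0 = 38.050 Gt C/yr.
Box F throughput = its input = 38.050 Gt C/yr; τ = 7850 / 38.050 = 206.3 yr.

206 yr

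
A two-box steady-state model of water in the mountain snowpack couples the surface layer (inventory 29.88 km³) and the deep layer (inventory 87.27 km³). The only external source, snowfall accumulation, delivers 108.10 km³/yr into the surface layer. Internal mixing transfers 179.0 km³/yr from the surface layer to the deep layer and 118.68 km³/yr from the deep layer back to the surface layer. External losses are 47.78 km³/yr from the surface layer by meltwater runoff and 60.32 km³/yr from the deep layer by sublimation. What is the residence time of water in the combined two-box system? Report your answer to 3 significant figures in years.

For the system as a whole, the A↔B exchange is internal and contributes nothing to the throughput; only the external sinks remove mass.
M_total = 29.88 + 87.27 = 117.15 km³.
ΣF_external_out = 47.78 + 60.32 = 108.10 km³/yr.
τ = M_total / ΣF_ext = 117.15 / 108.10 = 1.084 yr.

1.08 yr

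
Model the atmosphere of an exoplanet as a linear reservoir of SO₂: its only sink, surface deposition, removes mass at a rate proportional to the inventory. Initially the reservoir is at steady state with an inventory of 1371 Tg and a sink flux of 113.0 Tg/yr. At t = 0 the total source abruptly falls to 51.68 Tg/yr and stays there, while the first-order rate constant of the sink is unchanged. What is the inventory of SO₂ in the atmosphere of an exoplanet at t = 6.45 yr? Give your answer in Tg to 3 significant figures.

1060 Tg

τ = M₀/F₀ = 1371/113.0 = 12.13 yr; rate constant k = 1/τ.
New steady state M_∞ = F₁/k = F₁·τ = 51.68 × 12.13 = 627.02 Tg.
M(t) = M_∞ + (M₀ − M_∞)·e^(−t/τ); t/τ = 6.45/12.13 = 0.5316, so e^(−t/τ) = 0.5877.
M(t) = 627.02 + 744.0 × 0.5877 = 1064.2 Tg.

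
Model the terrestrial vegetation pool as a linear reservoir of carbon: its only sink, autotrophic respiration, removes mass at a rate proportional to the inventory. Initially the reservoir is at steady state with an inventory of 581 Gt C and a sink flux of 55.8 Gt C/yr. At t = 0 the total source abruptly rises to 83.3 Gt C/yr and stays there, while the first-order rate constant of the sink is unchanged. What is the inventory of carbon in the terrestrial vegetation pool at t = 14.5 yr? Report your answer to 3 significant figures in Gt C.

796 Gt C

The sink rate constant is k = F₀/M₀ = 55.8/581 = 0.09604 yr⁻¹.
Solving dM/dt = F₁ − kM with M(0) = M₀ gives M(t) = F₁/k + (M₀ − F₁/k)·e^(−kt).
F₁/k = 83.3/0.09604 = 867.34 Gt C; kt = 0.09604 × 14.5 = 1.393, e^(−kt) = 0.2484.
M(14.5) = 867.34 + (581 − 867.34) × 0.2484 = 867.34 − 71.13 = 796.20 Gt C.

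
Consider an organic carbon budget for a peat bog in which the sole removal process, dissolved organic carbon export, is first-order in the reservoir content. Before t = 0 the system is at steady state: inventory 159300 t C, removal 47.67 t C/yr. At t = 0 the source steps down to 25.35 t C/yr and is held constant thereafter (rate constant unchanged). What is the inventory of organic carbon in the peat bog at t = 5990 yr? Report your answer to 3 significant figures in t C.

97100 t C

τ = M₀/F₀ = 159300/47.67 = 3342 yr; rate constant k = 1/τ.
New steady state M_∞ = F₁/k = F₁·τ = 25.35 × 3342 = 84713 t C.
M(t) = M_∞ + (M₀ − M_∞)·e^(−t/τ); t/τ = 5990/3342 = 1.792, so e^(−t/τ) = 0.1665.
M(t) = 84713 + 74590 × 0.1665 = 97135 t C.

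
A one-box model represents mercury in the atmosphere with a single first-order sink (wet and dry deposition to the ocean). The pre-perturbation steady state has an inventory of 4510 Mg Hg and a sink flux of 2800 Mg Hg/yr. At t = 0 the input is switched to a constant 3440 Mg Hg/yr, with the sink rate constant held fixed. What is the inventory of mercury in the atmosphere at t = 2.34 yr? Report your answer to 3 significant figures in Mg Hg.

Residence time τ = M₀/F₀ = 1.611 yr. The eventual steady state is M_∞ = M₀·(F₁/F₀) = 4510 × 3440/2800 = 5540.9 Mg Hg.
The anomaly ΔM(t) = M(t) − M_∞ decays as ΔM₀·e^(−t/τ) with ΔM₀ = 4510 − 5540.9 = −1031 Mg Hg.
At t = 2.34 yr, e^(−t/τ) = e^(−1.453) = 0.2339, so ΔM = −241.1 Mg Hg and M = 5540.9 − 241.1 = 5299.7 Mg Hg.

5300 Mg Hg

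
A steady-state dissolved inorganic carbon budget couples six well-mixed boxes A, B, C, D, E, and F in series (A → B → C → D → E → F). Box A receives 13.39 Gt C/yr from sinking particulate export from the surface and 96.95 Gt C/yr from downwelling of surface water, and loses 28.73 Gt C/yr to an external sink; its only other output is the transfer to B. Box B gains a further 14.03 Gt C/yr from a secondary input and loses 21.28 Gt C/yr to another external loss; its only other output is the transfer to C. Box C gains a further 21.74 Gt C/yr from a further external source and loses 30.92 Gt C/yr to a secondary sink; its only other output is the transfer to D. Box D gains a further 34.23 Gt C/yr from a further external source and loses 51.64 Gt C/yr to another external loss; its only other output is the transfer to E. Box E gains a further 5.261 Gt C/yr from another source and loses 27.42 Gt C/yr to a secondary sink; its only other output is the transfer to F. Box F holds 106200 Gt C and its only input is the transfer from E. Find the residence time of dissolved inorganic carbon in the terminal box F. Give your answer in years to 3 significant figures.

4150 yr

Box A: F(A→B) = (13.39 + 96.95) − 28.73 = 81.610 Gt C/yr.
Box B: F(B→C) = (81.610 + 14.03) − 21.28 = 74.360 Gt C/yr.
Box C: F(C→D) = (74.360 + 21.74) − 30.92 = 65.180 Gt C/yr.
Box D: F(D→E) = (65.180 + 34.23) − 51.64 = 47.770 Gt C/yr.
Box E: F(E→F) = (47.770 + 5.261) − 27.42 = 25.611 Gt C/yr.
Box F throughput = its input = 25.611 Gt C/yr; τ = 106200 / 25.611 = 4147 yr.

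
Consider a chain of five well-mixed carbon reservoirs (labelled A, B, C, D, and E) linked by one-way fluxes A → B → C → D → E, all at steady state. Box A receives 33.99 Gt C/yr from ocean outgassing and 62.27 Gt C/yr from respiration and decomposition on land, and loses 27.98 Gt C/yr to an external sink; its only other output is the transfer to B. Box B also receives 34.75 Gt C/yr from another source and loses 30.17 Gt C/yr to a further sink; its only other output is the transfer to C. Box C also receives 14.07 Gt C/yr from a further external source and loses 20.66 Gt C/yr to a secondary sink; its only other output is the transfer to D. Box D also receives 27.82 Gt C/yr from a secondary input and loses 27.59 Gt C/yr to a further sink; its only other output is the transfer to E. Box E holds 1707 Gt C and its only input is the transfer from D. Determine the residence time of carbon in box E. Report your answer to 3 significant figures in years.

Box A: F(A→B) = (33.99 + 62.27) − 27.98 = 68.280 Gt C/yr.
Box B: F(B→C) = (68.280 + 34.75) − 30.17 = 72.860 Gt C/yr.
Box C: F(C→D) = (72.860 + 14.07) − 20.66 = 66.270 Gt C/yr.
Box D: F(D→E) = (66.270 + 27.82) − 27.59 = 66.500 Gt C/yr.
Box E throughput = its input = 66.500 Gt C/yr; τ = 1707 / 66.500 = 25.67 yr.

25.7 yr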